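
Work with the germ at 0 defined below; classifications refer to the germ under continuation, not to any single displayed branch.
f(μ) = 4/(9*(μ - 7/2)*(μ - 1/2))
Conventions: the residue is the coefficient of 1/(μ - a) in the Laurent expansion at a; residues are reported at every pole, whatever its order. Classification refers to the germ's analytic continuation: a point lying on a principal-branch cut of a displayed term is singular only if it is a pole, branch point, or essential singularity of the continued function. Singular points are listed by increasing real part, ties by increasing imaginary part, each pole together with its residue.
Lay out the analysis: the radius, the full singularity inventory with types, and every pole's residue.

Radius of convergence at 0: 1/2.
At 1/2: a pole of order 1; residue -4/27.
At 7/2: a pole of order 1; residue 4/27.

Denominator factor (μ - 1/2): pole of order 1 at 1/2, modulus 1/2.
Denominator factor (μ - 7/2): pole of order 1 at 7/2, modulus 7/2.
The radius of convergence is the smallest modulus among the singular points: 1/2.
At the order-1 pole 1/2 set g(μ) = (μ - (1/2))*f(μ) = 4/(9*(μ - 7/2)).
Simple pole: residue = g(a) at a = 1/2, which is -4/27.
At the order-1 pole 7/2 set g(μ) = (μ - (7/2))*f(μ) = 4/(9*(μ - 1/2)).
Simple pole: residue = g(a) at a = 7/2, which is 4/27.
List the singular points by increasing real part (a conjugate pair: the negative imaginary part first).


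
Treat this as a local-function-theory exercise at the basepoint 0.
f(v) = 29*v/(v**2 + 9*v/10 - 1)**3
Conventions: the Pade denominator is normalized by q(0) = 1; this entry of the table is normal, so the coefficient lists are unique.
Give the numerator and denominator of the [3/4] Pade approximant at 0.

The Pade approximant has numerator coefficients [0, -29, 50460/7187, -379900/21561]; denominator coefficients [1, -211449/71870, 1490423/2156100, 22772277/7187000, -130399/143740].

Taylor coefficients needed (expand at 0): a_0 = 0, a_1 = -29, a_2 = -783/10, a_3 = -11397/50, a_4 = -52461/100, a_5 = -2328207/2000, a_6 = -241106841/100000, a_7 = -75522728/15625.
Write the denominator as Q(v) = 1 + q1*v + q2*v^2 + q3*v^3 + q4*v^4. Requiring Q*f - P = O(v^8) with deg P <= 3 kills the coefficients of v^4..v^7 in Q*f:
  v^4: a_4 + q1*a_3 + q2*a_2 + q3*a_1 + q4*a_0 = 0, i.e. -52461/100 + (-11397/50)*q1 + (-783/10)*q2 + (-29)*q3 + (0)*q4 = 0.
  v^5: a_5 + q1*a_4 + q2*a_3 + q3*a_2 + q4*a_1 = 0, i.e. -2328207/2000 + (-52461/100)*q1 + (-11397/50)*q2 + (-783/10)*q3 + (-29)*q4 = 0.
  v^6: a_6 + q1*a_5 + q2*a_4 + q3*a_3 + q4*a_2 = 0, i.e. -241106841/100000 + (-2328207/2000)*q1 + (-52461/100)*q2 + (-11397/50)*q3 + (-783/10)*q4 = 0.
  v^7: a_7 + q1*a_6 + q2*a_5 + q3*a_4 + q4*a_3 = 0, i.e. -75522728/15625 + (-241106841/100000)*q1 + (-2328207/2000)*q2 + (-52461/100)*q3 + (-11397/50)*q4 = 0.
Solving this linear system: q1 = -211449/71870, q2 = 1490423/2156100, q3 = 22772277/7187000, q4 = -130399/143740.
The numerator is Q*f truncated at degree 3: P0 = a_0 = 0; P1 = a_1 + q1*a_0 = -29; P2 = a_2 + q1*a_1 + q2*a_0 = 50460/7187; P3 = a_3 + q1*a_2 + q2*a_1 + q3*a_0 = -379900/21561.


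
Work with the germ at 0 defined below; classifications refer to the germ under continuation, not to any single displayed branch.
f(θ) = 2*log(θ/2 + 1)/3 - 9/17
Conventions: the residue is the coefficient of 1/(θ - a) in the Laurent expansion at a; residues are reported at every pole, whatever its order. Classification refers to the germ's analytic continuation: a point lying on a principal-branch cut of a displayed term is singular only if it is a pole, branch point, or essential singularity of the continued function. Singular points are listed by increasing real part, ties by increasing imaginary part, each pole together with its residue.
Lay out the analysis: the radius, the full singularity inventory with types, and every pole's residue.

Radius of convergence at 0: 2.
At -2: a logarithmic branch point.

Branch term (2/3)*log(1 - θ/(-2)): its argument vanishes at θ = -2, a logarithmic branch point, modulus 2.
The radius of convergence is the smallest modulus among the singular points: 2.


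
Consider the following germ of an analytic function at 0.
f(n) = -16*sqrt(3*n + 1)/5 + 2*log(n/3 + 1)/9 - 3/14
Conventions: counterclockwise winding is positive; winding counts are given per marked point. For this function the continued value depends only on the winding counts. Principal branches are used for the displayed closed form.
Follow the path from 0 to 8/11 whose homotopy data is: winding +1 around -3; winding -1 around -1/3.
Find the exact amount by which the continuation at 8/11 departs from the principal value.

Continued minus principal equals ((32/55)*sqrt(385)) + ((4/9)*pi)*i.

The rational part is single-valued and drops out of the difference; each branch term changes only by its own monodromy.
(-16/5)*sqrt(1 - n/(-1/3)): winding -1 is odd, the square root flips sign, contributing -2*(-16/5)*sqrt(1 - (8/11)/(-1/3)) = -2*(-16/5)*sqrt(35/11) = (32/55)*sqrt(385).
(2/9)*log(1 - n/(-3)): each positive loop around -3 adds 2*pi*i to the log, so winding +1 contributes (2/9)*(1)*2*pi*i = (4/9)*pi*i.
Summing the contributions at n = 8/11 gives ((32/55)*sqrt(385)) + ((4/9)*pi)*i.


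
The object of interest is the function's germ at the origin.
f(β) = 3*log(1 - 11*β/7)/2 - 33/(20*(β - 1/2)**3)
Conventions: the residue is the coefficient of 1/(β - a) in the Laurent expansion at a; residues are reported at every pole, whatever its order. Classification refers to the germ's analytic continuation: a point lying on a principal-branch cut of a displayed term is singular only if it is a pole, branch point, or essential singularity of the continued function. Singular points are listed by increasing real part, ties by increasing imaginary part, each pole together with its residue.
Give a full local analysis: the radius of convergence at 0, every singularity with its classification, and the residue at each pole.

Denominator factor (β - 1/2)^3: pole of order 3 at 1/2, modulus 1/2.
Branch term (3/2)*log(1 - β/(7/11)): its argument vanishes at β = 7/11, a logarithmic branch point, modulus 7/11.
The radius of convergence is the smallest modulus among the singular points: 1/2.
The branch term is analytic at 1/2 and contributes nothing to the residue; only the rational part matters.
At the order-3 pole 1/2 set g(β) = (β - (1/2))^3*(rational part) = -33/20.
Order-3 pole: residue = g''(a)/2; g''(1/2) = 0, so the residue is 0.
List the singular points by increasing real part (a conjugate pair: the negative imaginary part first).

Radius of convergence at 0: 1/2.
At 1/2: a pole of order 3; residue 0.
At 7/11: a logarithmic branch point.


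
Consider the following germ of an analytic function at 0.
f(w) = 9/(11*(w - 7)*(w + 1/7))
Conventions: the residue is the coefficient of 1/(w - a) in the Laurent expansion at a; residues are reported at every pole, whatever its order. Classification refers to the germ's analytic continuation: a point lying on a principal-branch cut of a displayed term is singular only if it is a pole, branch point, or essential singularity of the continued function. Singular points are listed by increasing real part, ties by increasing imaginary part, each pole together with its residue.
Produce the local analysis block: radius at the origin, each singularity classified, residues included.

Radius of convergence at 0: 1/7.
At -1/7: a pole of order 1; residue -63/550.
At 7: a pole of order 1; residue 63/550.

Denominator factor (w + 1/7): pole of order 1 at -1/7, modulus 1/7.
Denominator factor (w - 7): pole of order 1 at 7, modulus 7.
The radius of convergence is the smallest modulus among the singular points: 1/7.
At the order-1 pole -1/7 set g(w) = (w - (-1/7))*f(w) = 9/(11*(w - 7)).
Simple pole: residue = g(a) at a = -1/7, which is -63/550.
At the order-1 pole 7 set g(w) = (w - (7))*f(w) = 9/(11*(w + 1/7)).
Simple pole: residue = g(a) at a = 7, which is 63/550.
List the singular points by increasing real part (a conjugate pair: the negative imaginary part first).


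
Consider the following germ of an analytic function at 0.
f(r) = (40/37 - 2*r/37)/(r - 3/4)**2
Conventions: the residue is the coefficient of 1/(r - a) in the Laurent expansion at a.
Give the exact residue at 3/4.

The residue is -2/37.

At the order-2 pole 3/4 set g(r) = (r - (3/4))^2*f(r) = 40/37 - 2*r/37.
Order-2 pole: residue = g'(a); g'(3/4) = -2/37, so the residue is -2/37.


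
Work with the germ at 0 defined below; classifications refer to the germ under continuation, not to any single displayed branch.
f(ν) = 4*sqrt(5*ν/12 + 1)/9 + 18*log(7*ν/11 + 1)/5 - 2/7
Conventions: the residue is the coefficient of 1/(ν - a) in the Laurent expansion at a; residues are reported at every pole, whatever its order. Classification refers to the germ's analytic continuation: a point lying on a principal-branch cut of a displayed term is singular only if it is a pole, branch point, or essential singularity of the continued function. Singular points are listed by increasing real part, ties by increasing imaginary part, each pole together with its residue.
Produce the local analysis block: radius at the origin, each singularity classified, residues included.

Radius of convergence at 0: 11/7.
At -12/5: an algebraic (square-root) branch point.
At -11/7: a logarithmic branch point.

Branch term (18/5)*log(1 - ν/(-11/7)): its argument vanishes at ν = -11/7, a logarithmic branch point, modulus 11/7.
Branch term (4/9)*sqrt(1 - ν/(-12/5)): its argument vanishes at ν = -12/5, a square-root branch point, modulus 12/5.
The radius of convergence is the smallest modulus among the singular points: 11/7.
List the singular points by increasing real part (a conjugate pair: the negative imaginary part first).


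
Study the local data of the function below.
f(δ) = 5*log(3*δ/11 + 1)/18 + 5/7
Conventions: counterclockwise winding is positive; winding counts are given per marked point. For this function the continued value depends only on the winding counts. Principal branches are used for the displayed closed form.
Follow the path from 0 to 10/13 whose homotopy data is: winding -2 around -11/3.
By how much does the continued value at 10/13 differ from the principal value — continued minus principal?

Continued minus principal equals -(10/9)*pi*i.

The rational part is single-valued and drops out of the difference; each branch term changes only by its own monodromy.
(5/18)*log(1 - δ/(-11/3)): each positive loop around -11/3 adds 2*pi*i to the log, so winding -2 contributes (5/18)*(-2)*2*pi*i = -(10/9)*pi*i.
Summing the contributions at δ = 10/13 gives -(10/9)*pi*i.


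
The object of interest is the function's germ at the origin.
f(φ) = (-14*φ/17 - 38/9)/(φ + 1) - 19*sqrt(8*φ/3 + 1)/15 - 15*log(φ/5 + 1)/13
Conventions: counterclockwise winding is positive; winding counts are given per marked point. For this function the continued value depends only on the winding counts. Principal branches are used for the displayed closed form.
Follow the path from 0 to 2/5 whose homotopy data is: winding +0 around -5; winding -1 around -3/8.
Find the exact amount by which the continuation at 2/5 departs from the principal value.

Continued minus principal equals (38/225)*sqrt(465).

The rational part is single-valued and drops out of the difference; each branch term changes only by its own monodromy.
(-19/15)*sqrt(1 - φ/(-3/8)): winding -1 is odd, the square root flips sign, contributing -2*(-19/15)*sqrt(1 - (2/5)/(-3/8)) = -2*(-19/15)*sqrt(31/15) = (38/225)*sqrt(465).
(-15/13)*log(1 - φ/(-5)): winding 0 around -5, so this term returns to its principal value, contribution 0.
Summing the contributions at φ = 2/5 gives (38/225)*sqrt(465).


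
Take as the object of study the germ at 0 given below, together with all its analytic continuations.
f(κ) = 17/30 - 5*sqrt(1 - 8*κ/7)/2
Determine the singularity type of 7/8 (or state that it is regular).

The point is an algebraic (square-root) branch point.

The term (-5/2)*sqrt(1 - κ/(7/8)) has argument 1 - 7/8/(7/8) = 0 at 7/8: a square-root (algebraic, two-sheeted) branch point; the remaining terms are analytic or single-valued there.


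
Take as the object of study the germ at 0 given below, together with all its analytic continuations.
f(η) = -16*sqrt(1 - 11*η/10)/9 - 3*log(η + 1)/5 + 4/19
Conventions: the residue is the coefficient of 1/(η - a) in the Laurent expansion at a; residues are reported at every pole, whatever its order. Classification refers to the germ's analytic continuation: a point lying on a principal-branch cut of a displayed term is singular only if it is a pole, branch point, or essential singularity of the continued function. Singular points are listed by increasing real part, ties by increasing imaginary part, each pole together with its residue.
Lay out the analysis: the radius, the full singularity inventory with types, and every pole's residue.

Branch term (-16/9)*sqrt(1 - η/(10/11)): its argument vanishes at η = 10/11, a square-root branch point, modulus 10/11.
Branch term (-3/5)*log(1 - η/(-1)): its argument vanishes at η = -1, a logarithmic branch point, modulus 1.
The radius of convergence is the smallest modulus among the singular points: 10/11.
List the singular points by increasing real part (a conjugate pair: the negative imaginary part first).

Radius of convergence at 0: 10/11.
At -1: a logarithmic branch point.
At 10/11: an algebraic (square-root) branch point.


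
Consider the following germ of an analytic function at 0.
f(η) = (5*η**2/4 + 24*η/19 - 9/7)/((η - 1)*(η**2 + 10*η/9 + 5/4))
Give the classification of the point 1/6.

Denominator factors: η - 1 = -5/6 at η = 1/6; η**2 + 10*η/9 + 5/4 = 79/54 at η = 1/6 — none vanishes.
So the germ continues analytically to 1/6.

The point is a regular point.


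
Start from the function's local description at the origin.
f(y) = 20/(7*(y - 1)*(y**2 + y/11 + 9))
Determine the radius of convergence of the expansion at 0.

Denominator factor (y**2 + y/11 + 9): discriminant -4355/121, complex-conjugate roots (-1/22) + ((1/22)*sqrt(4355))*i and (-1/22) - ((1/22)*sqrt(4355))*i; poles of order 1, moduli 3 and 3.
Denominator factor (y - 1): pole of order 1 at 1, modulus 1.
The radius of convergence is the smallest modulus among the singular points: 1.

The radius of convergence is 1.


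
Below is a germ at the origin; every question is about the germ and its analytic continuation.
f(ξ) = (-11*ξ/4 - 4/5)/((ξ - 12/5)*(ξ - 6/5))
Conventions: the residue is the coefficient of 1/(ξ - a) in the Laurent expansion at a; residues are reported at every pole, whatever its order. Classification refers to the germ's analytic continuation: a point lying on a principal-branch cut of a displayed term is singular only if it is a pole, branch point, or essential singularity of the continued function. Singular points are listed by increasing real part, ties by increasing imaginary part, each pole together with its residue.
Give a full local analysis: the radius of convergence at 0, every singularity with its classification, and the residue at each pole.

Radius of convergence at 0: 6/5.
At 6/5: a pole of order 1; residue 41/12.
At 12/5: a pole of order 1; residue -37/6.

Denominator factor (ξ - 6/5): pole of order 1 at 6/5, modulus 6/5.
Denominator factor (ξ - 12/5): pole of order 1 at 12/5, modulus 12/5.
The radius of convergence is the smallest modulus among the singular points: 6/5.
At the order-1 pole 6/5 set g(ξ) = (ξ - (6/5))*f(ξ) = (-11*ξ/4 - 4/5)/(ξ - 12/5).
Simple pole: residue = g(a) at a = 6/5, which is 41/12.
At the order-1 pole 12/5 set g(ξ) = (ξ - (12/5))*f(ξ) = (-11*ξ/4 - 4/5)/(ξ - 6/5).
Simple pole: residue = g(a) at a = 12/5, which is -37/6.
List the singular points by increasing real part (a conjugate pair: the negative imaginary part first).


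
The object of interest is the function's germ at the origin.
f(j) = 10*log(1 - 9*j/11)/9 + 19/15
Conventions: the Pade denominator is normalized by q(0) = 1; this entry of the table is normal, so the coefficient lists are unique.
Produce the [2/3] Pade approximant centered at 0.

Taylor coefficients needed (expand at 0): a_0 = 19/15, a_1 = -10/11, a_2 = -45/121, a_3 = -270/1331, a_4 = -3645/29282, a_5 = -13122/161051.
Write the denominator as Q(j) = 1 + q1*j + q2*j^2 + q3*j^3. Requiring Q*f - P = O(j^6) with deg P <= 2 kills the coefficients of j^3..j^5 in Q*f:
  j^3: a_3 + q1*a_2 + q2*a_1 + q3*a_0 = 0, i.e. -270/1331 + (-45/121)*q1 + (-10/11)*q2 + (19/15)*q3 = 0.
  j^4: a_4 + q1*a_3 + q2*a_2 + q3*a_1 = 0, i.e. -3645/29282 + (-270/1331)*q1 + (-45/121)*q2 + (-10/11)*q3 = 0.
  j^5: a_5 + q1*a_4 + q2*a_3 + q3*a_2 = 0, i.e. -13122/161051 + (-3645/29282)*q1 + (-270/1331)*q2 + (-45/121)*q3 = 0.
Solving this linear system: q1 = -1192/1265, q2 = 4689/27830, q3 = 135/30613.
The numerator is Q*f truncated at degree 2: P0 = a_0 = 19/15; P1 = a_1 + q1*a_0 = -39898/18975; P2 = a_2 + q1*a_1 + q2*a_0 = 97147/139150.

The Pade approximant has numerator coefficients [19/15, -39898/18975, 97147/139150]; denominator coefficients [1, -1192/1265, 4689/27830, 135/30613].


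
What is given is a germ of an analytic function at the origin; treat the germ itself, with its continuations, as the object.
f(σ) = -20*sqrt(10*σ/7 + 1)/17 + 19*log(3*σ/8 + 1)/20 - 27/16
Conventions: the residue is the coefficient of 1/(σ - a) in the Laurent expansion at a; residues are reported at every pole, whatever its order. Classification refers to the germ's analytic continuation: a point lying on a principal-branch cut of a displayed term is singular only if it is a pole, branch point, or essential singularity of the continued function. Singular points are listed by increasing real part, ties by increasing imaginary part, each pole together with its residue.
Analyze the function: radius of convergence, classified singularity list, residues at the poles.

Branch term (19/20)*log(1 - σ/(-8/3)): its argument vanishes at σ = -8/3, a logarithmic branch point, modulus 8/3.
Branch term (-20/17)*sqrt(1 - σ/(-7/10)): its argument vanishes at σ = -7/10, a square-root branch point, modulus 7/10.
The radius of convergence is the smallest modulus among the singular points: 7/10.
List the singular points by increasing real part (a conjugate pair: the negative imaginary part first).

Radius of convergence at 0: 7/10.
At -8/3: a logarithmic branch point.
At -7/10: an algebraic (square-root) branch point.


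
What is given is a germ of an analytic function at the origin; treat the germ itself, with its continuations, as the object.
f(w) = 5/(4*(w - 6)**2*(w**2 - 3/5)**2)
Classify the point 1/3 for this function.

Denominator factors: w - 6 = -17/3 at w = 1/3; w**2 - 3/5 = -22/45 at w = 1/3 — none vanishes.
So the germ continues analytically to 1/3.

The point is a regular point.


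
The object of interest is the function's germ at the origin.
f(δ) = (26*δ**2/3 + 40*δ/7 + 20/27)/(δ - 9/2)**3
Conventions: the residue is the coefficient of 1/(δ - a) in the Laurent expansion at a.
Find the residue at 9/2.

At the order-3 pole 9/2 set g(δ) = (δ - (9/2))^3*f(δ) = 26*δ**2/3 + 40*δ/7 + 20/27.
Order-3 pole: residue = g''(a)/2; g''(9/2) = 52/3, so the residue is 26/3.

The residue is 26/3.


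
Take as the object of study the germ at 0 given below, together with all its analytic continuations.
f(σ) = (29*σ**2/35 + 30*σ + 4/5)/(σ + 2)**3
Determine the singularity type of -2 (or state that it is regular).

The point is a pole of order 3.

The denominator factor σ + 2 vanishes at -2 and appears to the power 3; the numerator there equals -1956/35, nonzero, and no other factor vanishes.
Hence a pole whose order is the multiplicity, 3.


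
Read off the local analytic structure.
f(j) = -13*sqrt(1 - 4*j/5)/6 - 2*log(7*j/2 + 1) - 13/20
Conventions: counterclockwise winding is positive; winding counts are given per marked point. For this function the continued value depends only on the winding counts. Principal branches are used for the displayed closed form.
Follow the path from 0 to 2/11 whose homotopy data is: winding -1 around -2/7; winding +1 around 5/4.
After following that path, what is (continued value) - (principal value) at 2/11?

Continued minus principal equals ((13/165)*sqrt(2585)) + ((4)*pi)*i.

The rational part is single-valued and drops out of the difference; each branch term changes only by its own monodromy.
(-13/6)*sqrt(1 - j/(5/4)): winding +1 is odd, the square root flips sign, contributing -2*(-13/6)*sqrt(1 - (2/11)/(5/4)) = -2*(-13/6)*sqrt(47/55) = (13/165)*sqrt(2585).
(-2)*log(1 - j/(-2/7)): each positive loop around -2/7 adds 2*pi*i to the log, so winding -1 contributes (-2)*(-1)*2*pi*i = (4)*pi*i.
Summing the contributions at j = 2/11 gives ((13/165)*sqrt(2585)) + ((4)*pi)*i.


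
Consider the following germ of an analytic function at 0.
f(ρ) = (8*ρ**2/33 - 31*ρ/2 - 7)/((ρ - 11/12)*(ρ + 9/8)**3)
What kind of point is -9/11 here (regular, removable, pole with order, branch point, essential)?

The point is a regular point.

Denominator factors: ρ + 9/8 = 27/88 at ρ = -9/11; ρ - 11/12 = -229/132 at ρ = -9/11 — none vanishes.
So the germ continues analytically to -9/11.


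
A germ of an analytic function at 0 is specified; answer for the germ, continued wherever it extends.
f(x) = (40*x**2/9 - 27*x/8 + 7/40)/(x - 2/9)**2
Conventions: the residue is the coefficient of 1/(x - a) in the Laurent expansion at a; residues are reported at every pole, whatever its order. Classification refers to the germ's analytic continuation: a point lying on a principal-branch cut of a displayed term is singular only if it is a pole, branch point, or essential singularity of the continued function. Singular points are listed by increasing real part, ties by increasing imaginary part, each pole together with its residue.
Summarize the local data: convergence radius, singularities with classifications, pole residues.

Denominator factor (x - 2/9)^2: pole of order 2 at 2/9, modulus 2/9.
The radius of convergence is the smallest modulus among the singular points: 2/9.
At the order-2 pole 2/9 set g(x) = (x - (2/9))^2*f(x) = 40*x**2/9 - 27*x/8 + 7/40.
Order-2 pole: residue = g'(a); g'(2/9) = -907/648, so the residue is -907/648.

Radius of convergence at 0: 2/9.
At 2/9: a pole of order 2; residue -907/648.


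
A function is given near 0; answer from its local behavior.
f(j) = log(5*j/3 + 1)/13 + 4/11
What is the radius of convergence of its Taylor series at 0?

The radius of convergence is 3/5.

Branch term (1/13)*log(1 - j/(-3/5)): its argument vanishes at j = -3/5, a logarithmic branch point, modulus 3/5.
The radius of convergence is the smallest modulus among the singular points: 3/5.


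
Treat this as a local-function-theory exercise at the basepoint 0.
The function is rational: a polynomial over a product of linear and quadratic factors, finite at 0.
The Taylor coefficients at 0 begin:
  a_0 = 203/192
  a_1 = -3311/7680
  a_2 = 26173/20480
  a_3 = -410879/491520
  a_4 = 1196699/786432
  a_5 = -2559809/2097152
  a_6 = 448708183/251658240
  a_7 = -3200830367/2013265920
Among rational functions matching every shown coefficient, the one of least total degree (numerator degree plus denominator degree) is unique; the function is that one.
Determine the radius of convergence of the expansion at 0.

The radius of convergence is 1.

No rational of total degree below 4 reproduces all 8 coefficients; solving the [1/3] Pade equations on them gives f(α) = (-13*α/15 - 29/24)/((α - 8/7)*(α + 1)**2), whose expansion matches every shown term.
Denominator factor (α - 8/7): pole of order 1 at 8/7, modulus 8/7.
Denominator factor (α + 1)^2: pole of order 2 at -1, modulus 1.
The radius of convergence is the smallest modulus among the singular points: 1.


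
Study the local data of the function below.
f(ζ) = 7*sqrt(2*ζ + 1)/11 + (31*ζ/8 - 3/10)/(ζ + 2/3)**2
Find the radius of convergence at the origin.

Denominator factor (ζ + 2/3)^2: pole of order 2 at -2/3, modulus 2/3.
Branch term (7/11)*sqrt(1 - ζ/(-1/2)): its argument vanishes at ζ = -1/2, a square-root branch point, modulus 1/2.
The radius of convergence is the smallest modulus among the singular points: 1/2.

The radius of convergence is 1/2.


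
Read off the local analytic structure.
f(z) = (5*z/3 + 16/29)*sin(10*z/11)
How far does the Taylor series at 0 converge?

The factor sin(10*z/11) is entire and contributes no finite singular point.
The polynomial part has no poles.
No finite singular points: the Taylor series at 0 converges everywhere.

The radius of convergence is infinite.


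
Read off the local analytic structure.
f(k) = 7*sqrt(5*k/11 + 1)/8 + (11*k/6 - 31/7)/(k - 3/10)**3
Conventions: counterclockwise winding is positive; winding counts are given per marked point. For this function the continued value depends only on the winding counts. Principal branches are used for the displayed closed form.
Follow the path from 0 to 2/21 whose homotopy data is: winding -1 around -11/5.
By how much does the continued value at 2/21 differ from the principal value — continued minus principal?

The rational part is single-valued and drops out of the difference; each branch term changes only by its own monodromy.
(7/8)*sqrt(1 - k/(-11/5)): winding -1 is odd, the square root flips sign, contributing -2*(7/8)*sqrt(1 - (2/21)/(-11/5)) = -2*(7/8)*sqrt(241/231) = -(1/132)*sqrt(55671).
Summing the contributions at k = 2/21 gives -(1/132)*sqrt(55671).

Continued minus principal equals -(1/132)*sqrt(55671).


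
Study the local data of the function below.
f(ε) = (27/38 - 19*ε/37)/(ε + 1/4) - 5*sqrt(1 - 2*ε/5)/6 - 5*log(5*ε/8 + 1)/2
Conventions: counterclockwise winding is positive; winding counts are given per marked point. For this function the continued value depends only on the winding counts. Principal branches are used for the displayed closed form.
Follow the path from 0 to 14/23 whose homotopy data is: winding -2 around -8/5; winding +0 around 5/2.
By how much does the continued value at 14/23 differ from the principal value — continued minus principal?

Continued minus principal equals (10)*pi*i.

The rational part is single-valued and drops out of the difference; each branch term changes only by its own monodromy.
(-5/2)*log(1 - ε/(-8/5)): each positive loop around -8/5 adds 2*pi*i to the log, so winding -2 contributes (-5/2)*(-2)*2*pi*i = (10)*pi*i.
(-5/6)*sqrt(1 - ε/(5/2)): winding +0 is even, the square root returns to the same sheet, contribution 0.
Summing the contributions at ε = 14/23 gives (10)*pi*i.


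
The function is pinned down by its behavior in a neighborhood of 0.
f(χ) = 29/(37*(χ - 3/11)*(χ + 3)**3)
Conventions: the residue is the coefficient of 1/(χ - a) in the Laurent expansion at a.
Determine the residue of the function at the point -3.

At the order-3 pole -3 set g(χ) = (χ - (-3))^3*f(χ) = 29/(37*(χ - 3/11)).
Order-3 pole: residue = g''(a)/2; g''(-3) = -38599/863136, so the residue is -38599/1726272.

The residue is -38599/1726272.


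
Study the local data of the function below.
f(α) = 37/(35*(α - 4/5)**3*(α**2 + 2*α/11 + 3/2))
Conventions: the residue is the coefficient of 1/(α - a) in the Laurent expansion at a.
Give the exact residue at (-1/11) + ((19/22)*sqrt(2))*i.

The factor α**2 + 2*α/11 + 3/2 splits as (α - a)(α - a') with a = (-1/11) + ((19/22)*sqrt(2))*i, a' = (-1/11) - ((19/22)*sqrt(2))*i. At the order-1 pole a set g(α) = (α - a)*f(α) = [37/(35*(α - 4/5)**3)] / (α - a').
Simple pole: residue = g(a) at a = (-1/11) + ((19/22)*sqrt(2))*i, which is (-547516750/13902851151) - ((3172788850/37736310267)*sqrt(2))*i.

The residue is (-547516750/13902851151) - ((3172788850/37736310267)*sqrt(2))*i.


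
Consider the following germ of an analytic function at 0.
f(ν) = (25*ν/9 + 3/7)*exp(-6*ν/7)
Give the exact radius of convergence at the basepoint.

The radius of convergence is infinite.

The factor exp(-6*ν/7) is entire and contributes no finite singular point.
The polynomial part has no poles.
No finite singular points: the Taylor series at 0 converges everywhere.


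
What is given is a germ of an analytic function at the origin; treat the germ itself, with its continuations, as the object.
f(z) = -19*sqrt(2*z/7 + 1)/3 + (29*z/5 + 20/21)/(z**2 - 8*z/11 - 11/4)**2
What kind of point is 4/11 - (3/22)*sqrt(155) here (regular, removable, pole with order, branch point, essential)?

The denominator factor z**2 - 8*z/11 - 11/4 vanishes at 4/11 - (3/22)*sqrt(155) and appears to the power 2; the numerator there equals 3536/1155 - (87/110)*sqrt(155), nonzero, and no other factor vanishes.
The branch terms are analytic at this point.
Hence a pole whose order is the multiplicity, 2.

The point is a pole of order 2.


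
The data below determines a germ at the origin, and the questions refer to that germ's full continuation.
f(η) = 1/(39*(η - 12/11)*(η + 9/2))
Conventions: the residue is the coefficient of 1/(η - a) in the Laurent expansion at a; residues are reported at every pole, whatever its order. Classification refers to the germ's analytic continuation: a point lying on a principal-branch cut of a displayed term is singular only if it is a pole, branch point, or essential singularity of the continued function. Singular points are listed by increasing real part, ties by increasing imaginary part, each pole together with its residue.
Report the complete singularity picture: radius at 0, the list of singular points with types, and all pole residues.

Denominator factor (η - 12/11): pole of order 1 at 12/11, modulus 12/11.
Denominator factor (η + 9/2): pole of order 1 at -9/2, modulus 9/2.
The radius of convergence is the smallest modulus among the singular points: 12/11.
At the order-1 pole -9/2 set g(η) = (η - (-9/2))*f(η) = 1/(39*(η - 12/11)).
Simple pole: residue = g(a) at a = -9/2, which is -22/4797.
At the order-1 pole 12/11 set g(η) = (η - (12/11))*f(η) = 1/(39*(η + 9/2)).
Simple pole: residue = g(a) at a = 12/11, which is 22/4797.
List the singular points by increasing real part (a conjugate pair: the negative imaginary part first).

Radius of convergence at 0: 12/11.
At -9/2: a pole of order 1; residue -22/4797.
At 12/11: a pole of order 1; residue 22/4797.


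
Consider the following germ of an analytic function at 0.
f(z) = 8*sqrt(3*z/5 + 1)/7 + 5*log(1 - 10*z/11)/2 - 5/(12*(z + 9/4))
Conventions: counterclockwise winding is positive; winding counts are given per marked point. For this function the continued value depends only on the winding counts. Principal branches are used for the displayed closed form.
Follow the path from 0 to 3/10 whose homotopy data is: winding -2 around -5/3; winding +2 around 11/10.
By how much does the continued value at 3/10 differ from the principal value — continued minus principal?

The rational part is single-valued and drops out of the difference; each branch term changes only by its own monodromy.
(8/7)*sqrt(1 - z/(-5/3)): winding -2 is even, the square root returns to the same sheet, contribution 0.
(5/2)*log(1 - z/(11/10)): each positive loop around 11/10 adds 2*pi*i to the log, so winding +2 contributes (5/2)*(2)*2*pi*i = (10)*pi*i.
Summing the contributions at z = 3/10 gives (10)*pi*i.

Continued minus principal equals (10)*pi*i.


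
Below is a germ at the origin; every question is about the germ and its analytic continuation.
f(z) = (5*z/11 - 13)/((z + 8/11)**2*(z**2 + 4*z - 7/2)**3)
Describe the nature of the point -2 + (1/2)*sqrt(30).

The denominator factor z**2 + 4*z - 7/2 vanishes at -2 + (1/2)*sqrt(30) and appears to the power 3; the numerator there equals -153/11 + (5/22)*sqrt(30), nonzero, and no other factor vanishes.
Hence a pole whose order is the multiplicity, 3.

The point is a pole of order 3.


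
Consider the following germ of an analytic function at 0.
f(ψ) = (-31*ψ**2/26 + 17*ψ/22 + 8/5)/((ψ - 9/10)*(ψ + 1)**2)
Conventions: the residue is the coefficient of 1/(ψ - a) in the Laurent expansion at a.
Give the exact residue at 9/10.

The residue is 38029/103246.

At the order-1 pole 9/10 set g(ψ) = (ψ - (9/10))*f(ψ) = (-31*ψ**2/26 + 17*ψ/22 + 8/5)/(ψ + 1)**2.
Simple pole: residue = g(a) at a = 9/10, which is 38029/103246.


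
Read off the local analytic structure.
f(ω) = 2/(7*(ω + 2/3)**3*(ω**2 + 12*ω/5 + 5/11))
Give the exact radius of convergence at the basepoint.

Denominator factor (ω + 2/3)^3: pole of order 3 at -2/3, modulus 2/3.
Denominator factor (ω**2 + 12*ω/5 + 5/11): discriminant 1084/275, real irrational roots -6/5 + (1/55)*sqrt(2981) and -6/5 - (1/55)*sqrt(2981); poles of order 1, moduli 6/5 - (1/55)*sqrt(2981) and 6/5 + (1/55)*sqrt(2981).
The radius of convergence is the smallest modulus among the singular points: 6/5 - (1/55)*sqrt(2981).

The radius of convergence is 6/5 - (1/55)*sqrt(2981).


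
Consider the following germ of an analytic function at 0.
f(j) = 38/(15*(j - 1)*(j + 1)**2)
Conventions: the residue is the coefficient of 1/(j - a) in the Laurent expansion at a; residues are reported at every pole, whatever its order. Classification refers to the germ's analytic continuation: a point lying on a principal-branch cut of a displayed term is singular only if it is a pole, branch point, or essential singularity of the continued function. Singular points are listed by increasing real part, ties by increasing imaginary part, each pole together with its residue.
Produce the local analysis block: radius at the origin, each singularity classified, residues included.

Denominator factor (j + 1)^2: pole of order 2 at -1, modulus 1.
Denominator factor (j - 1): pole of order 1 at 1, modulus 1.
The radius of convergence is the smallest modulus among the singular points: 1.
At the order-2 pole -1 set g(j) = (j - (-1))^2*f(j) = 38/(15*(j - 1)).
Order-2 pole: residue = g'(a); g'(-1) = -19/30, so the residue is -19/30.
At the order-1 pole 1 set g(j) = (j - (1))*f(j) = 38/(15*(j + 1)**2).
Simple pole: residue = g(a) at a = 1, which is 19/30.
List the singular points by increasing real part (a conjugate pair: the negative imaginary part first).

Radius of convergence at 0: 1.
At -1: a pole of order 2; residue -19/30.
At 1: a pole of order 1; residue 19/30.


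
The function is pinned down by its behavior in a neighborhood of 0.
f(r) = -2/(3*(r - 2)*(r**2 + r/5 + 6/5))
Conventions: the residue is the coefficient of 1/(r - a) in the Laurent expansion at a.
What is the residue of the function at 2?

The residue is -5/42.

At the order-1 pole 2 set g(r) = (r - (2))*f(r) = -2/(3*(r**2 + r/5 + 6/5)).
Simple pole: residue = g(a) at a = 2, which is -5/42.


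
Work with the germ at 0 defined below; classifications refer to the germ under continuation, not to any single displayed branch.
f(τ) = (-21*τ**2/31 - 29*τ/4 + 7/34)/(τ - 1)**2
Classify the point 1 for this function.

The point is a pole of order 2.

The denominator factor τ - 1 vanishes at 1 and appears to the power 2; the numerator there equals -16277/2108, nonzero, and no other factor vanishes.
Hence a pole whose order is the multiplicity, 2.


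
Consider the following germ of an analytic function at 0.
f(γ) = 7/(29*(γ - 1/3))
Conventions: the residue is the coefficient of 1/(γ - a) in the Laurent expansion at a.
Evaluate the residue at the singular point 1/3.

The residue is 7/29.

At the order-1 pole 1/3 set g(γ) = (γ - (1/3))*f(γ) = 7/29.
Simple pole: residue = g(a) at a = 1/3, which is 7/29.


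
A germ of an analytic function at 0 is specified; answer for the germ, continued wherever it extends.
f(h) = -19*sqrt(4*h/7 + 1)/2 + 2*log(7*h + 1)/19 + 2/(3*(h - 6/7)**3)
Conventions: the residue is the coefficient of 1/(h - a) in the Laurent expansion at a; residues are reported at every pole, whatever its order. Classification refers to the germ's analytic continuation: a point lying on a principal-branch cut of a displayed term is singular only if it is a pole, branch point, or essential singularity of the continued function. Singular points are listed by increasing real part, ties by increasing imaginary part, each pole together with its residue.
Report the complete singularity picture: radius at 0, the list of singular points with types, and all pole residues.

Denominator factor (h - 6/7)^3: pole of order 3 at 6/7, modulus 6/7.
Branch term (-19/2)*sqrt(1 - h/(-7/4)): its argument vanishes at h = -7/4, a square-root branch point, modulus 7/4.
Branch term (2/19)*log(1 - h/(-1/7)): its argument vanishes at h = -1/7, a logarithmic branch point, modulus 1/7.
The radius of convergence is the smallest modulus among the singular points: 1/7.
The branch terms are analytic at 6/7 and contribute nothing to the residue; only the rational part matters.
At the order-3 pole 6/7 set g(h) = (h - (6/7))^3*(rational part) = 2/3.
Order-3 pole: residue = g''(a)/2; g''(6/7) = 0, so the residue is 0.
List the singular points by increasing real part (a conjugate pair: the negative imaginary part first).

Radius of convergence at 0: 1/7.
At -7/4: an algebraic (square-root) branch point.
At -1/7: a logarithmic branch point.
At 6/7: a pole of order 3; residue 0.


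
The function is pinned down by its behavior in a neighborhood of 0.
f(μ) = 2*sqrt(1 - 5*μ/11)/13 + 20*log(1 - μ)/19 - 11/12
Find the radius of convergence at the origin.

Branch term (2/13)*sqrt(1 - μ/(11/5)): its argument vanishes at μ = 11/5, a square-root branch point, modulus 11/5.
Branch term (20/19)*log(1 - μ/(1)): its argument vanishes at μ = 1, a logarithmic branch point, modulus 1.
The radius of convergence is the smallest modulus among the singular points: 1.

The radius of convergence is 1.


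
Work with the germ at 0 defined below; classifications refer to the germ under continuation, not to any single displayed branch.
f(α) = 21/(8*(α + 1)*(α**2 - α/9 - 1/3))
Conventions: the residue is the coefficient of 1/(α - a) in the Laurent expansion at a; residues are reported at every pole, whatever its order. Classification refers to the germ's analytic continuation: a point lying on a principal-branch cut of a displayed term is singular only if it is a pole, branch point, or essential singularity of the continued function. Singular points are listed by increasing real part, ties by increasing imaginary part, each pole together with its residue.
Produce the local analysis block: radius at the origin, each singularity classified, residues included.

Radius of convergence at 0: -1/18 + (1/18)*sqrt(109).
At -1: a pole of order 1; residue 27/8.
At 1/18 - (1/18)*sqrt(109): a pole of order 1; residue -27/16 - (513/1744)*sqrt(109).
At 1/18 + (1/18)*sqrt(109): a pole of order 1; residue -27/16 + (513/1744)*sqrt(109).

Denominator factor (α**2 - α/9 - 1/3): discriminant 109/81, real irrational roots 1/18 + (1/18)*sqrt(109) and 1/18 - (1/18)*sqrt(109); poles of order 1, moduli 1/18 + (1/18)*sqrt(109) and -1/18 + (1/18)*sqrt(109).
Denominator factor (α + 1): pole of order 1 at -1, modulus 1.
The radius of convergence is the smallest modulus among the singular points: -1/18 + (1/18)*sqrt(109).
At the order-1 pole -1 set g(α) = (α - (-1))*f(α) = 21/(8*(α**2 - α/9 - 1/3)).
Simple pole: residue = g(a) at a = -1, which is 27/8.
The factor α**2 - α/9 - 1/3 splits as (α - a)(α - a') with a = 1/18 - (1/18)*sqrt(109), a' = 1/18 + (1/18)*sqrt(109). At the order-1 pole a set g(α) = (α - a)*f(α) = [21/(8*(α + 1))] / (α - a').
Simple pole: residue = g(a) at a = 1/18 - (1/18)*sqrt(109), which is -27/16 - (513/1744)*sqrt(109).
The factor α**2 - α/9 - 1/3 splits as (α - a)(α - a') with a = 1/18 + (1/18)*sqrt(109), a' = 1/18 - (1/18)*sqrt(109). At the order-1 pole a set g(α) = (α - a)*f(α) = [21/(8*(α + 1))] / (α - a').
Simple pole: residue = g(a) at a = 1/18 + (1/18)*sqrt(109), which is -27/16 + (513/1744)*sqrt(109).
List the singular points by increasing real part (a conjugate pair: the negative imaginary part first).


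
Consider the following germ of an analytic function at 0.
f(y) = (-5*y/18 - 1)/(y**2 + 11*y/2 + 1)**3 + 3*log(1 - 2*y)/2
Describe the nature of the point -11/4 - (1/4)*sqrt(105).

The denominator factor y**2 + 11*y/2 + 1 vanishes at -11/4 - (1/4)*sqrt(105) and appears to the power 3; the numerator there equals -17/72 + (5/72)*sqrt(105), nonzero, and no other factor vanishes.
The branch terms are analytic at this point.
Hence a pole whose order is the multiplicity, 3.

The point is a pole of order 3.
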